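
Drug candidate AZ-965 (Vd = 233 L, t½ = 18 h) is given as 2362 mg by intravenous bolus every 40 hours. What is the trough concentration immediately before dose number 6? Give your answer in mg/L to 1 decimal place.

2.8 mg/L

f = (1/2)^(τ/t½) = (1/2)^(40/18) ≈ 0.2143.
C₀ = D/Vd = 2362/233 ≈ 10.137 mg/L.
Before the 6th dose, 5 doses have been given. Superposition: Cmin = C₀·(f + f² + … + f^5).
≈ 10.137 × (0.2143 + 0.0459 + 0.0098 + 0.0021 + 0.0005) ≈ 10.137 × 0.2726 ≈ 2.763 mg/L.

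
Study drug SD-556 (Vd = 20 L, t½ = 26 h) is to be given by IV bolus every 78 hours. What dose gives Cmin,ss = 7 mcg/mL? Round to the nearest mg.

τ/t½ = 78/26 ≈ 3, so f = (1/2)^(78/26) ≈ 0.125000.
Cmin,ss = (D/Vd)·f/(1−f), so D = Cmin,ss·Vd·(1−f)/f.
D = 7 × 20 × (1−f)/f ≈ 7 × 20 × 7.00000 ≈ 980.00 mg.

980 mg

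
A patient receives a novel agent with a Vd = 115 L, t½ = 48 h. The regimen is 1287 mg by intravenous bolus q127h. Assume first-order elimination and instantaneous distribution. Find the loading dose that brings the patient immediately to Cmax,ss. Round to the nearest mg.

1532 mg

f = (1/2)^(127/48) ≈ 0.159781; accumulation ratio R = 1/(1−f) ≈ 1.19017.
Loading dose to hit Cmax,ss on first dose: D_load = D_maint·R ≈ 1287 × 1.19017 ≈ 1531.75 mg.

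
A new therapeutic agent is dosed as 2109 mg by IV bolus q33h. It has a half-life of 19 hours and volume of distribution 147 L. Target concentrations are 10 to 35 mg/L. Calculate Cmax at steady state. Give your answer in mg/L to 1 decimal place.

k = ln2/t½ = ln2/19 ≈ 0.036481 h⁻¹; fraction remaining f = e^(−kτ) = e^(−0.036481×33) ≈ 0.3000.
Accumulation ratio R = 1/(1 − f) ≈ 1/0.7000 ≈ 1.4286.
Single-dose peak C₀ = D/Vd = 2109/147 ≈ 14.347 mg/L.
Steady-state peak Cmax,ss = C₀·R ≈ 14.347 × 1.4286 ≈ 20.496 mg/L.
Peak 20.5 mg/L vs MTC 35 mg/L: below toxic threshold.

20.5 mg/L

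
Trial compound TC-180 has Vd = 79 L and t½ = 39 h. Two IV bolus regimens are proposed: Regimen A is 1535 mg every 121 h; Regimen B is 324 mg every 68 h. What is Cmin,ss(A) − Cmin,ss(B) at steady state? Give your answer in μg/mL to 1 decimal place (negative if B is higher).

Regimen A: f = (1/2)^(121/39) ≈ 0.1164; Cmin,ss = (1535/79)·f/(1−f) ≈ 2.560 μg/mL.
Regimen B: f = (1/2)^(68/39) ≈ 0.2986; Cmin,ss = (324/79)·f/(1−f) ≈ 1.746 μg/mL.
Difference ≈ 2.560 − 1.746 ≈ 0.814 μg/mL.

0.8 μg/mL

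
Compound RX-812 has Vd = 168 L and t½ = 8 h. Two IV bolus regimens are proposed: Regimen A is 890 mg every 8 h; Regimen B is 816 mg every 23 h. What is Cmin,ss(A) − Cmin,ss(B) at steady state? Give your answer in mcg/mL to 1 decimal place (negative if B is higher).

4.5 mcg/mL

Regimen A: f = (1/2)^(8/8) ≈ 0.5000; Cmin,ss = (890/168)·f/(1−f) ≈ 5.298 mcg/mL.
Regimen B: f = (1/2)^(23/8) ≈ 0.1363; Cmin,ss = (816/168)·f/(1−f) ≈ 0.767 mcg/mL.
Difference ≈ 5.298 − 0.767 ≈ 4.531 mcg/mL.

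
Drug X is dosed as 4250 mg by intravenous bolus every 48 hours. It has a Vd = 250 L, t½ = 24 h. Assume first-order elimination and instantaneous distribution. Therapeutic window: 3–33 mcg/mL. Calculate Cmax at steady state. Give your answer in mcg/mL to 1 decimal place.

22.7 mcg/mL

τ = 48 h = 2 half-lives, so f = (1/2)^2 = 0.25.
Accumulation ratio R = 1/(1 − f) = 1/0.75 = 4/3.
Single-dose peak C₀ = D/Vd = 4250/250 = 17 mcg/mL.
Steady-state peak Cmax,ss = C₀·R = 17 × 4/3 ≈ 22.667 mcg/mL.
Peak 22.7 mcg/mL vs MTC 33 mcg/mL: below toxic threshold.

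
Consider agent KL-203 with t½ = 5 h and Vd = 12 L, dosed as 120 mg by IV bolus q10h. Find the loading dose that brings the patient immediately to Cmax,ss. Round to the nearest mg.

f = (1/2)^(10/5) ≈ 0.250000; accumulation ratio R = 1/(1−f) ≈ 1.33333.
Loading dose to hit Cmax,ss on first dose: D_load = D_maint·R ≈ 120 × 1.33333 ≈ 160.00 mg.

160 mg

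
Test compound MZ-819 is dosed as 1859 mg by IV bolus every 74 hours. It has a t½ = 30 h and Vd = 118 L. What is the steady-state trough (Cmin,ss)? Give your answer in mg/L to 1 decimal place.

3.5 mg/L

Over one 74-h interval, 74/30 ≈ 2.4667 half-lives elapse, leaving f ≈ 0.1809 of each dose.
Each bolus raises the concentration by D/Vd = 1859/118 ≈ 15.754 mg/L.
Steady-state trough Cmin,ss = C₀·f/(1−f) ≈ 15.754 × 0.1809/0.8191 ≈ 3.479 mg/L.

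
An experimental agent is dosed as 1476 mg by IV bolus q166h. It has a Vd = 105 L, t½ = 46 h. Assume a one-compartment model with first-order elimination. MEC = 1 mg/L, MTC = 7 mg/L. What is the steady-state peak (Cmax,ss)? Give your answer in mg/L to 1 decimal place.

15.3 mg/L

k = ln2/t½ = ln2/46 ≈ 0.015068 h⁻¹; fraction remaining f = e^(−kτ) = e^(−0.015068×166) ≈ 0.0820.
Accumulation ratio R = 1/(1 − f) ≈ 1/0.9180 ≈ 1.0893.
Each bolus raises the concentration by D/Vd = 1476/105 ≈ 14.057 mg/L.
Cmax,ss = C₀/(1 − f) ≈ 14.057/0.9180 ≈ 15.313 mg/L.
Peak 15.3 mg/L vs MTC 7 mg/L: exceeds toxic threshold.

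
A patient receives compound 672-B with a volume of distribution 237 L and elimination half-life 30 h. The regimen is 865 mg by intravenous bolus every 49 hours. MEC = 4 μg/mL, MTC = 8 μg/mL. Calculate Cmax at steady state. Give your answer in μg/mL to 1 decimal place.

Over one 49-h interval, 49/30 ≈ 1.6333 half-lives elapse, leaving f ≈ 0.3223 of each dose.
Accumulation ratio R = 1/(1 − f) ≈ 1/0.6777 ≈ 1.4756.
Each bolus raises the concentration by D/Vd = 865/237 ≈ 3.650 μg/mL.
Steady-state peak Cmax,ss = C₀·R ≈ 3.650 × 1.4756 ≈ 5.386 μg/mL.
Peak 5.4 μg/mL vs MTC 8 μg/mL: below toxic threshold.

5.4 μg/mL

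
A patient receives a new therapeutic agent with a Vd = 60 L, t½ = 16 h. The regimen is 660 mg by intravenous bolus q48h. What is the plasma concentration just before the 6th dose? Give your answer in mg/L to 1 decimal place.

1.6 mg/L

f = (1/2)^(τ/t½) = (1/2)^(48/16) ≈ 0.1250.
C₀ = D/Vd = 660/60 ≈ 11.000 mg/L.
Before the 6th dose, 5 doses have been given. Superposition: Cmin = C₀·(f + f² + … + f^5).
≈ 11.000 × (0.1250 + 0.0156 + 0.0020 + 0.0002 + 0.0000) ≈ 11.000 × 0.1428 ≈ 1.571 mg/L.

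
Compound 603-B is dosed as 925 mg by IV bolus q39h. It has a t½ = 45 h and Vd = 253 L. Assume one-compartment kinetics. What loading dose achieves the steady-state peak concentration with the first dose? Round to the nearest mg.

f = (1/2)^(39/45) ≈ 0.548412; accumulation ratio R = 1/(1−f) ≈ 2.21441.
Loading dose to hit Cmax,ss on first dose: D_load = D_maint·R ≈ 925 × 2.21441 ≈ 2048.33 mg.

2048 mg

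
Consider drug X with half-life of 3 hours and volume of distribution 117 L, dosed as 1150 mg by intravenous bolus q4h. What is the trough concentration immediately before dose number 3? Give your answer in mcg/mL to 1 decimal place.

5.4 mcg/mL

f = (1/2)^(τ/t½) = (1/2)^(4/3) ≈ 0.3969.
C₀ = D/Vd = 1150/117 ≈ 9.829 mcg/mL.
Before the 3rd dose, 2 doses have been given. Superposition: Cmin = C₀·(f + f²).
≈ 9.829 × (0.3969 + 0.1575) ≈ 9.829 × 0.5544 ≈ 5.449 mcg/mL.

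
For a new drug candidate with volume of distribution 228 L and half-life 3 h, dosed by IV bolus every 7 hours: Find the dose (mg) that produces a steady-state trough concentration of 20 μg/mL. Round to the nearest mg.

τ/t½ = 7/3 ≈ 2.3333, so f = (1/2)^(7/3) ≈ 0.198425.
Cmin,ss = (D/Vd)·f/(1−f), so D = Cmin,ss·Vd·(1−f)/f.
D = 20 × 228 × (1−f)/f ≈ 20 × 228 × 4.03969 ≈ 18420.99 mg.

18421 mg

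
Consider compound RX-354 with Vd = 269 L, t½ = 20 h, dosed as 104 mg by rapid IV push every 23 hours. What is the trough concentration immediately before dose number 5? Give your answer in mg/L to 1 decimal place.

f = (1/2)^(τ/t½) = (1/2)^(23/20) ≈ 0.4506.
C₀ = D/Vd = 104/269 ≈ 0.387 mg/L.
Before the 5th dose, 4 doses have been given. Superposition: Cmin = C₀·(f + f² + … + f^4).
≈ 0.387 × (0.4506 + 0.2030 + 0.0915 + 0.0412) ≈ 0.387 × 0.7863 ≈ 0.304 mg/L.

0.3 mg/L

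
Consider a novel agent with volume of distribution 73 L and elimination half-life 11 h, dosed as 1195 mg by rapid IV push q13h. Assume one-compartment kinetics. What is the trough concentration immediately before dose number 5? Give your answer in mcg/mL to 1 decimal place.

12.4 mcg/mL

f = (1/2)^(τ/t½) = (1/2)^(13/11) ≈ 0.4408.
C₀ = D/Vd = 1195/73 ≈ 16.370 mcg/mL.
Before the 5th dose, 4 doses have been given. Superposition: Cmin = C₀·(f + f² + … + f^4).
≈ 16.370 × (0.4408 + 0.1943 + 0.0856 + 0.0378) ≈ 16.370 × 0.7585 ≈ 12.417 mcg/mL.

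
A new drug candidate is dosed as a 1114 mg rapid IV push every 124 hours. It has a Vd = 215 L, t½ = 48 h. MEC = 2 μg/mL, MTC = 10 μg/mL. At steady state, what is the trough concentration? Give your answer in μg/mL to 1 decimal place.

1.0 μg/mL

τ/t½ = 124/48 ≈ 2.5833, so fraction remaining f = (1/2)^(124/48) ≈ 0.1669.
At steady state, accumulation factor R = 1/(1 − e^(−kτ)) ≈ 1.2003.
Each bolus raises the concentration by D/Vd = 1114/215 ≈ 5.181 μg/mL.
Cmax,ss = C₀/(1 − f) ≈ 5.181/0.8331 ≈ 6.219 μg/mL.
One interval later, Cmin,ss = Cmax,ss·e^(−kτ) ≈ 6.219 × 0.1669 ≈ 1.038 μg/mL.
Trough 1.0 μg/mL vs MEC 2 μg/mL: subtherapeutic.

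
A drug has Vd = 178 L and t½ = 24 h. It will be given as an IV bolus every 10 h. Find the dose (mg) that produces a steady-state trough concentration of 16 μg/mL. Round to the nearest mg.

954 mg

τ/t½ = 10/24 ≈ 0.41667, so f = (1/2)^(10/24) ≈ 0.749154.
Cmin,ss = (D/Vd)·f/(1−f), so D = Cmin,ss·Vd·(1−f)/f.
D = 16 × 178 × (1−f)/f ≈ 16 × 178 × 0.33484 ≈ 953.62 mg.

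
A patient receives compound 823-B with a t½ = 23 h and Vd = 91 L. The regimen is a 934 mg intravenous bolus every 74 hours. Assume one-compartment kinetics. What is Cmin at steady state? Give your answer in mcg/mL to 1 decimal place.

1.2 mcg/mL

k = ln2/t½ = ln2/23 ≈ 0.030137 h⁻¹; fraction remaining f = e^(−kτ) = e^(−0.030137×74) ≈ 0.1075.
Single-dose peak C₀ = D/Vd = 934/91 ≈ 10.264 mcg/mL.
Steady-state trough Cmin,ss = C₀·f/(1−f) ≈ 10.264 × 0.1075/0.8925 ≈ 1.236 mcg/mL.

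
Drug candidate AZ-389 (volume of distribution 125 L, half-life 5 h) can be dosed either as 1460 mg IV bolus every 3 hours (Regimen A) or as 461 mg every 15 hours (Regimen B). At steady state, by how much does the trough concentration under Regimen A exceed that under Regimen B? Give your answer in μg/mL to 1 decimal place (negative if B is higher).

22.1 μg/mL

Regimen A: f = (1/2)^(3/5) ≈ 0.6598; Cmin,ss = (1460/125)·f/(1−f) ≈ 22.653 μg/mL.
Regimen B: f = (1/2)^(15/5) ≈ 0.1250; Cmin,ss = (461/125)·f/(1−f) ≈ 0.527 μg/mL.
Difference ≈ 22.653 − 0.527 ≈ 22.126 μg/mL.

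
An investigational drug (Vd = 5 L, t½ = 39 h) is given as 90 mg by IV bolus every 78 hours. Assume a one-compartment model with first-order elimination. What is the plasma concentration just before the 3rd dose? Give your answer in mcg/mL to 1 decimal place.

f = (1/2)^(τ/t½) = (1/2)^(78/39) ≈ 0.2500.
C₀ = D/Vd = 90/5 ≈ 18.000 mcg/mL.
Before the 3rd dose, 2 doses have been given. Superposition: Cmin = C₀·(f + f²).
≈ 18.000 × (0.2500 + 0.0625) ≈ 18.000 × 0.3125 ≈ 5.625 mcg/mL.

5.6 mcg/mL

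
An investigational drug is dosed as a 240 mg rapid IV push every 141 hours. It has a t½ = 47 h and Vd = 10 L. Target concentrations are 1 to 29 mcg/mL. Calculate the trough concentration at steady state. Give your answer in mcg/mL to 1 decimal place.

The dosing interval is 3 half-lives, so f = 2^(−3) = 0.125.
At steady state, R = 1/(1 − 0.125) = 8/7.
Single-dose peak C₀ = D/Vd = 240/10 = 24 mcg/mL.
Steady-state peak Cmax,ss = C₀·R = 24 × 8/7 ≈ 27.429 mcg/mL.
Steady-state trough Cmin,ss = Cmax,ss·f ≈ 27.429 × 0.125 ≈ 3.429 mcg/mL.
Trough 3.4 mcg/mL vs MEC 1 mcg/mL: adequate.

3.4 mcg/mL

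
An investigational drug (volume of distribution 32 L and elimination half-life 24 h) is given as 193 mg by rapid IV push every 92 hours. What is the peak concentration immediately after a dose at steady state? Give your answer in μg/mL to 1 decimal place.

6.5 μg/mL

k = ln2/t½ = ln2/24 ≈ 0.028881 h⁻¹; fraction remaining f = e^(−kτ) = e^(−0.028881×92) ≈ 0.0702.
Accumulation ratio R = 1/(1 − f) ≈ 1/0.9298 ≈ 1.0755.
Single-dose peak C₀ = D/Vd = 193/32 ≈ 6.031 μg/mL.
Cmax,ss = C₀/(1 − f) ≈ 6.031/0.9298 ≈ 6.486 μg/mL.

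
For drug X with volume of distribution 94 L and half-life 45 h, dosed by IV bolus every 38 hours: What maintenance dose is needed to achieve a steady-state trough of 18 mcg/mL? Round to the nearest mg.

τ/t½ = 38/45 ≈ 0.84444, so f = (1/2)^(38/45) ≈ 0.556925.
Cmin,ss = (D/Vd)·f/(1−f), so D = Cmin,ss·Vd·(1−f)/f.
D = 18 × 94 × (1−f)/f ≈ 18 × 94 × 0.79557 ≈ 1346.10 mg.

1346 mg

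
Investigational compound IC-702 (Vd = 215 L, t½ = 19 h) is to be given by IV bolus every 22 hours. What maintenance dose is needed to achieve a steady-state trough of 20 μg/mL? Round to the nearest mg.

τ/t½ = 22/19 ≈ 1.1579, so f = (1/2)^(22/19) ≈ 0.448166.
Cmin,ss = (D/Vd)·f/(1−f), so D = Cmin,ss·Vd·(1−f)/f.
D = 20 × 215 × (1−f)/f ≈ 20 × 215 × 1.23132 ≈ 5294.68 mg.

5295 mg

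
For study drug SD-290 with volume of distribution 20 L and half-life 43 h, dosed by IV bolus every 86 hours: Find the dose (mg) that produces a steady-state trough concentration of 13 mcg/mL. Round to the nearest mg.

τ/t½ = 86/43 ≈ 2, so f = (1/2)^(86/43) ≈ 0.250000.
Cmin,ss = (D/Vd)·f/(1−f), so D = Cmin,ss·Vd·(1−f)/f.
D = 13 × 20 × (1−f)/f ≈ 13 × 20 × 3.00000 ≈ 780.00 mg.

780 mg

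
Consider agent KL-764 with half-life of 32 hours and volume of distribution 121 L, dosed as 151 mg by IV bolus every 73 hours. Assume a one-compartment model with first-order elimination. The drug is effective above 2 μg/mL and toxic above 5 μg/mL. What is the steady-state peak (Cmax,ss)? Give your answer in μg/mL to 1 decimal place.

k = ln2/t½ = ln2/32 ≈ 0.021661 h⁻¹; fraction remaining f = e^(−kτ) = e^(−0.021661×73) ≈ 0.2057.
Accumulation ratio R = 1/(1 − f) ≈ 1/0.7943 ≈ 1.2590.
Single-dose peak C₀ = D/Vd = 151/121 ≈ 1.248 μg/mL.
Steady-state peak Cmax,ss = C₀·R ≈ 1.248 × 1.2590 ≈ 1.571 μg/mL.
Peak 1.6 μg/mL vs MTC 5 μg/mL: below toxic threshold.

1.6 μg/mL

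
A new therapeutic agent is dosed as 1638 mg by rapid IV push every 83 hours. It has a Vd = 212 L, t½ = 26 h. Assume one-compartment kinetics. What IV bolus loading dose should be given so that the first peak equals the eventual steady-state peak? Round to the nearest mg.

1839 mg

f = (1/2)^(83/26) ≈ 0.109401; accumulation ratio R = 1/(1−f) ≈ 1.12284.
Loading dose to hit Cmax,ss on first dose: D_load = D_maint·R ≈ 1638 × 1.12284 ≈ 1839.21 mg.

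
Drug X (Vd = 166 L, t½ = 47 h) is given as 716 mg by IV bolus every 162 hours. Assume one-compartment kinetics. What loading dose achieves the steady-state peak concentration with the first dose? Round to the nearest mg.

f = (1/2)^(162/47) ≈ 0.091708; accumulation ratio R = 1/(1−f) ≈ 1.10097.
Loading dose to hit Cmax,ss on first dose: D_load = D_maint·R ≈ 716 × 1.10097 ≈ 788.29 mg.

788 mg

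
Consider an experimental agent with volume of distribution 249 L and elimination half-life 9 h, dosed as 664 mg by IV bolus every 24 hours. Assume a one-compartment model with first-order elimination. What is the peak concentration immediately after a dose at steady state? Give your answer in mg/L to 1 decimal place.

k = ln2/t½ = ln2/9 ≈ 0.077016 h⁻¹; fraction remaining f = e^(−kτ) = e^(−0.077016×24) ≈ 0.1575.
Accumulation ratio R = 1/(1 − f) ≈ 1/0.8425 ≈ 1.1869.
Single-dose peak C₀ = D/Vd = 664/249 ≈ 2.667 mg/L.
Cmax,ss = C₀/(1 − f) ≈ 2.667/0.8425 ≈ 3.166 mg/L.

3.2 mg/L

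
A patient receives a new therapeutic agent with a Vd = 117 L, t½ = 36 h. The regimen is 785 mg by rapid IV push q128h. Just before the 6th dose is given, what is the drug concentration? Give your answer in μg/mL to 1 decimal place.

f = (1/2)^(τ/t½) = (1/2)^(128/36) ≈ 0.0850.
C₀ = D/Vd = 785/117 ≈ 6.709 μg/mL.
Before the 6th dose, 5 doses have been given. Superposition: Cmin = C₀·(f + f² + … + f^5).
≈ 6.709 × (0.0850 + 0.0072 + 0.0006 + 0.0001 + 0.0000) ≈ 6.709 × 0.0929 ≈ 0.623 μg/mL.

0.6 μg/mL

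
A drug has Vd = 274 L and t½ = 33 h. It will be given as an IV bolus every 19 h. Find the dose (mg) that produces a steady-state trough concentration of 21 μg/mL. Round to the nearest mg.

τ/t½ = 19/33 ≈ 0.57576, so f = (1/2)^(19/33) ≈ 0.670934.
Cmin,ss = (D/Vd)·f/(1−f), so D = Cmin,ss·Vd·(1−f)/f.
D = 21 × 274 × (1−f)/f ≈ 21 × 274 × 0.49046 ≈ 2822.11 mg.

2822 mg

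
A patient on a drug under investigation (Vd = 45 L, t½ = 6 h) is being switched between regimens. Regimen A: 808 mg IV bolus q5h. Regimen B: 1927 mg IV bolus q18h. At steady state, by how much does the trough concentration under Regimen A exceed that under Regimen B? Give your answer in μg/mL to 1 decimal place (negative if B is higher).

Regimen A: f = (1/2)^(5/6) ≈ 0.5612; Cmin,ss = (808/45)·f/(1−f) ≈ 22.964 μg/mL.
Regimen B: f = (1/2)^(18/6) ≈ 0.1250; Cmin,ss = (1927/45)·f/(1−f) ≈ 6.117 μg/mL.
Difference ≈ 22.964 − 6.117 ≈ 16.847 μg/mL.

16.8 μg/mL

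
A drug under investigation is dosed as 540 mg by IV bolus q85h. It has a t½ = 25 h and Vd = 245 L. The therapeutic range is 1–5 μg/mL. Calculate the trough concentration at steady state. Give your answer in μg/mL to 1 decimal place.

k = ln2/t½ = ln2/25 ≈ 0.027726 h⁻¹; fraction remaining f = e^(−kτ) = e^(−0.027726×85) ≈ 0.0947.
Each bolus raises the concentration by D/Vd = 540/245 ≈ 2.204 μg/mL.
Steady-state trough Cmin,ss = C₀·f/(1−f) ≈ 2.204 × 0.0947/0.9053 ≈ 0.231 μg/mL.
Trough 0.2 μg/mL vs MEC 1 μg/mL: subtherapeutic.

0.2 μg/mL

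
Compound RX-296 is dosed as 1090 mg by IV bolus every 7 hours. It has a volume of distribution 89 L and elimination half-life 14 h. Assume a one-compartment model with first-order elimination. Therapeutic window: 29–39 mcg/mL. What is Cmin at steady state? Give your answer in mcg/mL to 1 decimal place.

τ/t½ = 7/14 ≈ 0.5, so fraction remaining f = (1/2)^(7/14) ≈ 0.7071.
Each bolus raises the concentration by D/Vd = 1090/89 ≈ 12.247 mcg/mL.
Steady-state trough Cmin,ss = C₀·f/(1−f) ≈ 12.247 × 0.7071/0.2929 ≈ 29.566 mcg/mL.
Trough 29.6 mcg/mL vs MEC 29 mcg/mL: adequate.

29.6 mcg/mL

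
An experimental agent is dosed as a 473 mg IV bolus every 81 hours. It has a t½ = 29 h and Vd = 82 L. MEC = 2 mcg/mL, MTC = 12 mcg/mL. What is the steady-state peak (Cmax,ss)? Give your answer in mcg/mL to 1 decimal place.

τ/t½ = 81/29 ≈ 2.7931, so fraction remaining f = (1/2)^(81/29) ≈ 0.1443.
At steady state, accumulation factor R = 1/(1 − e^(−kτ)) ≈ 1.1686.
Each bolus raises the concentration by D/Vd = 473/82 ≈ 5.768 mcg/mL.
Cmax,ss = C₀/(1 − f) ≈ 5.768/0.8557 ≈ 6.741 mcg/mL.
Peak 6.7 mcg/mL vs MTC 12 mcg/mL: below toxic threshold.

6.7 mcg/mL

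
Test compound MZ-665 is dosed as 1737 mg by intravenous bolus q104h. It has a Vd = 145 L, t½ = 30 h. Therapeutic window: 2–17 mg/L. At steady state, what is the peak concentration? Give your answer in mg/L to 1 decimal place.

k = ln2/t½ = ln2/30 ≈ 0.023105 h⁻¹; fraction remaining f = e^(−kτ) = e^(−0.023105×104) ≈ 0.0905.
Accumulation ratio R = 1/(1 − f) ≈ 1/0.9095 ≈ 1.0995.
Single-dose peak C₀ = D/Vd = 1737/145 ≈ 11.979 mg/L.
Steady-state peak Cmax,ss = C₀·R ≈ 11.979 × 1.0995 ≈ 13.171 mg/L.
Peak 13.2 mg/L vs MTC 17 mg/L: below toxic threshold.

13.2 mg/L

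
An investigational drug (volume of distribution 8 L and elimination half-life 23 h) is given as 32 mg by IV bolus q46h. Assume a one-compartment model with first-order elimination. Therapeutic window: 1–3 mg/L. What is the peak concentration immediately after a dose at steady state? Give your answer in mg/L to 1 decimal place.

5.3 mg/L

τ = 46 h = 2 half-lives, so f = (1/2)^2 = 0.25.
At steady state, R = 1/(1 − 0.25) = 4/3.
Single-dose peak C₀ = D/Vd = 32/8 = 4 mg/L.
Steady-state peak Cmax,ss = C₀·R = 4 × 4/3 ≈ 5.333 mg/L.
Peak 5.3 mg/L vs MTC 3 mg/L: exceeds toxic threshold.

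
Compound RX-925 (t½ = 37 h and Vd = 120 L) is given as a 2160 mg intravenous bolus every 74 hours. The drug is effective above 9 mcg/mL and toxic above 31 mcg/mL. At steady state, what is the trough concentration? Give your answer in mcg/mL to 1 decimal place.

The dosing interval is 2 half-lives, so f = 2^(−2) = 0.25.
Accumulation ratio R = 1/(1 − f) = 1/0.75 = 4/3.
Single-dose peak C₀ = D/Vd = 2160/120 = 18 mcg/mL.
Steady-state peak Cmax,ss = C₀·R = 18 × 4/3 ≈ 24.000 mcg/mL.
Steady-state trough Cmin,ss = Cmax,ss·f ≈ 24.000 × 0.25 ≈ 6.000 mcg/mL.
Trough 6.0 mcg/mL vs MEC 9 mcg/mL: subtherapeutic.

6.0 mcg/mL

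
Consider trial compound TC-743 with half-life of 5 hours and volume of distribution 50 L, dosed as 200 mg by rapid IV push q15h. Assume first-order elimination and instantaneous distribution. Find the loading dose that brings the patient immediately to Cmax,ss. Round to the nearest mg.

f = (1/2)^(15/5) ≈ 0.125000; accumulation ratio R = 1/(1−f) ≈ 1.14286.
Loading dose to hit Cmax,ss on first dose: D_load = D_maint·R ≈ 200 × 1.14286 ≈ 228.57 mg.

229 mg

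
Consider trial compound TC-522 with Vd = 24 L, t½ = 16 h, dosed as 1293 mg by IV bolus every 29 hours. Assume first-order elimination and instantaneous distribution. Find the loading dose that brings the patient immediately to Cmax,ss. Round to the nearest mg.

1808 mg

f = (1/2)^(29/16) ≈ 0.284697; accumulation ratio R = 1/(1−f) ≈ 1.39801.
Loading dose to hit Cmax,ss on first dose: D_load = D_maint·R ≈ 1293 × 1.39801 ≈ 1807.63 mg.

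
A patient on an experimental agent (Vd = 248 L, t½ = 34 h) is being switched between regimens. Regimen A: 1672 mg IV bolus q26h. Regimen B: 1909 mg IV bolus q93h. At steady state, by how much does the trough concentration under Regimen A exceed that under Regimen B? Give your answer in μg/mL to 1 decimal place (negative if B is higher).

8.3 μg/mL

Regimen A: f = (1/2)^(26/34) ≈ 0.5886; Cmin,ss = (1672/248)·f/(1−f) ≈ 9.646 μg/mL.
Regimen B: f = (1/2)^(93/34) ≈ 0.1502; Cmin,ss = (1909/248)·f/(1−f) ≈ 1.361 μg/mL.
Difference ≈ 9.646 − 1.361 ≈ 8.285 μg/mL.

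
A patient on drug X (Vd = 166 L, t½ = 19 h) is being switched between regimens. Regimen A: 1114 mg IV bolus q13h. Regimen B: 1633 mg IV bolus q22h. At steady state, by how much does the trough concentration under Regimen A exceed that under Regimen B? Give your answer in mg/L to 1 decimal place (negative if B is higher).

Regimen A: f = (1/2)^(13/19) ≈ 0.6223; Cmin,ss = (1114/166)·f/(1−f) ≈ 11.057 mg/L.
Regimen B: f = (1/2)^(22/19) ≈ 0.4482; Cmin,ss = (1633/166)·f/(1−f) ≈ 7.990 mg/L.
Difference ≈ 11.057 − 7.990 ≈ 3.067 mg/L.

3.1 mg/L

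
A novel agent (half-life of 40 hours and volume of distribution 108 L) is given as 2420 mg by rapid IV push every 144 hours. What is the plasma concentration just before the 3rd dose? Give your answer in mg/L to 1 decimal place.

2.0 mg/L

f = (1/2)^(τ/t½) = (1/2)^(144/40) ≈ 0.0825.
C₀ = D/Vd = 2420/108 ≈ 22.407 mg/L.
Before the 3rd dose, 2 doses have been given. Superposition: Cmin = C₀·(f + f²).
≈ 22.407 × (0.0825 + 0.0068) ≈ 22.407 × 0.0893 ≈ 2.001 mg/L.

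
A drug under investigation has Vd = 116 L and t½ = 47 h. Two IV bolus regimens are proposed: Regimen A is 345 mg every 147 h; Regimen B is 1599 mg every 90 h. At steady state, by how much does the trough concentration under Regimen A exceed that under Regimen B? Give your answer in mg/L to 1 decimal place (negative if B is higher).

-4.6 mg/L

Regimen A: f = (1/2)^(147/47) ≈ 0.1144; Cmin,ss = (345/116)·f/(1−f) ≈ 0.384 mg/L.
Regimen B: f = (1/2)^(90/47) ≈ 0.2652; Cmin,ss = (1599/116)·f/(1−f) ≈ 4.975 mg/L.
Difference ≈ 0.384 − 4.975 ≈ -4.591 mg/L.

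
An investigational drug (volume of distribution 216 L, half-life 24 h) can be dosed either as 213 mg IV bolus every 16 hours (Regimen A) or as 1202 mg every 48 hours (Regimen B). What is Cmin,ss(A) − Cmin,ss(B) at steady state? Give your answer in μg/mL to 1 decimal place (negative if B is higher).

-0.2 μg/mL

Regimen A: f = (1/2)^(16/24) ≈ 0.6300; Cmin,ss = (213/216)·f/(1−f) ≈ 1.679 μg/mL.
Regimen B: f = (1/2)^(48/24) ≈ 0.2500; Cmin,ss = (1202/216)·f/(1−f) ≈ 1.855 μg/mL.
Difference ≈ 1.679 − 1.855 ≈ -0.176 μg/mL.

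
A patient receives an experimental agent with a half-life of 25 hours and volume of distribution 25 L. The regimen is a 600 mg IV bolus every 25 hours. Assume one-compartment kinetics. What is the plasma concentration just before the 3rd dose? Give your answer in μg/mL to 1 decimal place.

18.0 μg/mL

f = (1/2)^(τ/t½) = (1/2)^(25/25) ≈ 0.5000.
C₀ = D/Vd = 600/25 ≈ 24.000 μg/mL.
Before the 3rd dose, 2 doses have been given. Superposition: Cmin = C₀·(f + f²).
≈ 24.000 × (0.5000 + 0.2500) ≈ 24.000 × 0.7500 ≈ 18.000 μg/mL.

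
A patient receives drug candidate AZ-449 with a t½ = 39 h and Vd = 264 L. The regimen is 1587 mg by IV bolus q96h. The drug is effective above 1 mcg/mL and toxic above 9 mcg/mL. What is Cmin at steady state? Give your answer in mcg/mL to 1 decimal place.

Over one 96-h interval, 96/39 ≈ 2.4615 half-lives elapse, leaving f ≈ 0.1816 of each dose.
Accumulation ratio R = 1/(1 − f) ≈ 1/0.8184 ≈ 1.2219.
Single-dose peak C₀ = D/Vd = 1587/264 ≈ 6.011 mcg/mL.
Cmax,ss = C₀/(1 − f) ≈ 6.011/0.8184 ≈ 7.345 mcg/mL.
One interval later, Cmin,ss = Cmax,ss·e^(−kτ) ≈ 7.345 × 0.1816 ≈ 1.334 mcg/mL.
Trough 1.3 mcg/mL vs MEC 1 mcg/mL: adequate.

1.3 mcg/mL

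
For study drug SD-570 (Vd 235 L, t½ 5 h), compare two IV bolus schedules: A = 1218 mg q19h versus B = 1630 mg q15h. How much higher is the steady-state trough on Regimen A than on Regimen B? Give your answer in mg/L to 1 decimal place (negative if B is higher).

Regimen A: f = (1/2)^(19/5) ≈ 0.0718; Cmin,ss = (1218/235)·f/(1−f) ≈ 0.401 mg/L.
Regimen B: f = (1/2)^(15/5) ≈ 0.1250; Cmin,ss = (1630/235)·f/(1−f) ≈ 0.991 mg/L.
Difference ≈ 0.401 − 0.991 ≈ -0.590 mg/L.

-0.6 mg/L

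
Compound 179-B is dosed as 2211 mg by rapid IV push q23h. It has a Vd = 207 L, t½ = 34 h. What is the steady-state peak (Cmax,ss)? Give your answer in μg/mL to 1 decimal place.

τ/t½ = 23/34 ≈ 0.67647, so fraction remaining f = (1/2)^(23/34) ≈ 0.6257.
Accumulation ratio R = 1/(1 − f) ≈ 1/0.3743 ≈ 2.6717.
Each bolus raises the concentration by D/Vd = 2211/207 ≈ 10.681 μg/mL.
Cmax,ss = C₀/(1 − f) ≈ 10.681/0.3743 ≈ 28.536 μg/mL.

28.5 μg/mL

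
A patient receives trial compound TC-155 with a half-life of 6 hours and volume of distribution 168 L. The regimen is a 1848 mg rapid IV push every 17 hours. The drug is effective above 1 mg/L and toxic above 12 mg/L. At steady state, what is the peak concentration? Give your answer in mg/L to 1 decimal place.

12.8 mg/L

Over one 17-h interval, 17/6 ≈ 2.8333 half-lives elapse, leaving f ≈ 0.1403 of each dose.
At steady state, accumulation factor R = 1/(1 − e^(−kτ)) ≈ 1.1632.
Each bolus raises the concentration by D/Vd = 1848/168 ≈ 11.000 mg/L.
Cmax,ss = C₀/(1 − f) ≈ 11.000/0.8597 ≈ 12.795 mg/L.
Peak 12.8 mg/L vs MTC 12 mg/L: exceeds toxic threshold.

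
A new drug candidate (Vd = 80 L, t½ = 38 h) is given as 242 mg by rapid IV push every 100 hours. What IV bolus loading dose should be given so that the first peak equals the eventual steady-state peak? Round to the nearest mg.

f = (1/2)^(100/38) ≈ 0.161367; accumulation ratio R = 1/(1−f) ≈ 1.19242.
Loading dose to hit Cmax,ss on first dose: D_load = D_maint·R ≈ 242 × 1.19242 ≈ 288.57 mg.

289 mg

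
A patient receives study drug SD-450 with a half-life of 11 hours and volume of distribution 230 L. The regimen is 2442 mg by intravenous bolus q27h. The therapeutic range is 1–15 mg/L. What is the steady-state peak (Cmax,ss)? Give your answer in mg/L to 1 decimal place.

13.0 mg/L

Over one 27-h interval, 27/11 ≈ 2.4545 half-lives elapse, leaving f ≈ 0.1824 of each dose.
At steady state, accumulation factor R = 1/(1 − e^(−kτ)) ≈ 1.2231.
Each bolus raises the concentration by D/Vd = 2442/230 ≈ 10.617 mg/L.
Cmax,ss = C₀/(1 − f) ≈ 10.617/0.8176 ≈ 12.986 mg/L.
Peak 13.0 mg/L vs MTC 15 mg/L: below toxic threshold.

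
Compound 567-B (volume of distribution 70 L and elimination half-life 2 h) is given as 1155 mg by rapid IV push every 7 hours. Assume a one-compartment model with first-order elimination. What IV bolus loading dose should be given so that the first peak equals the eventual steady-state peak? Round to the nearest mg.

1267 mg

f = (1/2)^(7/2) ≈ 0.088388; accumulation ratio R = 1/(1−f) ≈ 1.09696.
Loading dose to hit Cmax,ss on first dose: D_load = D_maint·R ≈ 1155 × 1.09696 ≈ 1266.99 mg.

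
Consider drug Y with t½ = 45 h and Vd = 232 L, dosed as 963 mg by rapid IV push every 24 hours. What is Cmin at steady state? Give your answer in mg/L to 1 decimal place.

9.3 mg/L

k = ln2/t½ = ln2/45 ≈ 0.015403 h⁻¹; fraction remaining f = e^(−kτ) = e^(−0.015403×24) ≈ 0.6910.
At steady state, accumulation factor R = 1/(1 − e^(−kτ)) ≈ 3.2362.
Single-dose peak C₀ = D/Vd = 963/232 ≈ 4.151 mg/L.
Steady-state peak Cmax,ss = C₀·R ≈ 4.151 × 3.2362 ≈ 13.433 mg/L.
Steady-state trough Cmin,ss = Cmax,ss·f ≈ 13.433 × 0.6910 ≈ 9.282 mg/L.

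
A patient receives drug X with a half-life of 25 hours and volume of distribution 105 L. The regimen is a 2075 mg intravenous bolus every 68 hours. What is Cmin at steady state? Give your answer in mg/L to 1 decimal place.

3.5 mg/L

k = ln2/t½ = ln2/25 ≈ 0.027726 h⁻¹; fraction remaining f = e^(−kτ) = e^(−0.027726×68) ≈ 0.1518.
Single-dose peak C₀ = D/Vd = 2075/105 ≈ 19.762 mg/L.
Steady-state trough Cmin,ss = C₀·f/(1−f) ≈ 19.762 × 0.1518/0.8482 ≈ 3.537 mg/L.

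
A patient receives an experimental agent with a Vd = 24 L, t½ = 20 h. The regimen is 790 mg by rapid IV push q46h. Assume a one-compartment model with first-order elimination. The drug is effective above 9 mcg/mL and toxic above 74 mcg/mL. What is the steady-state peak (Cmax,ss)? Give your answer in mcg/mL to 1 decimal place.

41.3 mcg/mL

k = ln2/t½ = ln2/20 ≈ 0.034657 h⁻¹; fraction remaining f = e^(−kτ) = e^(−0.034657×46) ≈ 0.2031.
At steady state, accumulation factor R = 1/(1 − e^(−kτ)) ≈ 1.2549.
Single-dose peak C₀ = D/Vd = 790/24 ≈ 32.917 mcg/mL.
Cmax,ss = C₀/(1 − f) ≈ 32.917/0.7969 ≈ 41.306 mcg/mL.
Peak 41.3 mcg/mL vs MTC 74 mcg/mL: below toxic threshold.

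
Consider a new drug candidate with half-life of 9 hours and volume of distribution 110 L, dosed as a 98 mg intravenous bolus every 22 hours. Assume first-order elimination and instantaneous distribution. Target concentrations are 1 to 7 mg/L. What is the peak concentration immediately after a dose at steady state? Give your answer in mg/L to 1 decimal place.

1.1 mg/L

Over one 22-h interval, 22/9 ≈ 2.4444 half-lives elapse, leaving f ≈ 0.1837 of each dose.
At steady state, accumulation factor R = 1/(1 − e^(−kτ)) ≈ 1.2250.
Each bolus raises the concentration by D/Vd = 98/110 ≈ 0.891 mg/L.
Steady-state peak Cmax,ss = C₀·R ≈ 0.891 × 1.2250 ≈ 1.091 mg/L.
Peak 1.1 mg/L vs MTC 7 mg/L: below toxic threshold.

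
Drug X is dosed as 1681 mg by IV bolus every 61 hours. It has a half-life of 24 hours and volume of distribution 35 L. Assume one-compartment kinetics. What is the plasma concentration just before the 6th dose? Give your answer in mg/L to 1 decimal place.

10.0 mg/L

f = (1/2)^(τ/t½) = (1/2)^(61/24) ≈ 0.1717.
C₀ = D/Vd = 1681/35 ≈ 48.029 mg/L.
Before the 6th dose, 5 doses have been given. Superposition: Cmin = C₀·(f + f² + … + f^5).
≈ 48.029 × (0.1717 + 0.0295 + 0.0051 + 0.0009 + 0.0001) ≈ 48.029 × 0.2073 ≈ 9.956 mg/L.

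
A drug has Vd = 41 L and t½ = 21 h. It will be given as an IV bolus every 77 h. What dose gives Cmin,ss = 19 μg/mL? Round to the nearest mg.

9114 mg

τ/t½ = 77/21 ≈ 3.6667, so f = (1/2)^(77/21) ≈ 0.078745.
Cmin,ss = (D/Vd)·f/(1−f), so D = Cmin,ss·Vd·(1−f)/f.
D = 19 × 41 × (1−f)/f ≈ 19 × 41 × 11.69922 ≈ 9113.69 mg.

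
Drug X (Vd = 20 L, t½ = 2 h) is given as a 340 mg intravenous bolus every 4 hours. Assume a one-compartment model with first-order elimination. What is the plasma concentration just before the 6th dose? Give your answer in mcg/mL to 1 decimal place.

f = (1/2)^(τ/t½) = (1/2)^(4/2) ≈ 0.2500.
C₀ = D/Vd = 340/20 ≈ 17.000 mcg/mL.
Before the 6th dose, 5 doses have been given. Superposition: Cmin = C₀·(f + f² + … + f^5).
≈ 17.000 × (0.2500 + 0.0625 + 0.0156 + 0.0039 + 0.0010) ≈ 17.000 × 0.3330 ≈ 5.661 mcg/mL.

5.7 mcg/mL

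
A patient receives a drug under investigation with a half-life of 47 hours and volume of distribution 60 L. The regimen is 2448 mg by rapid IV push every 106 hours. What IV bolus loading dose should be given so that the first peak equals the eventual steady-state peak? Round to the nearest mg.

f = (1/2)^(106/47) ≈ 0.209450; accumulation ratio R = 1/(1−f) ≈ 1.26494.
Loading dose to hit Cmax,ss on first dose: D_load = D_maint·R ≈ 2448 × 1.26494 ≈ 3096.57 mg.

3097 mg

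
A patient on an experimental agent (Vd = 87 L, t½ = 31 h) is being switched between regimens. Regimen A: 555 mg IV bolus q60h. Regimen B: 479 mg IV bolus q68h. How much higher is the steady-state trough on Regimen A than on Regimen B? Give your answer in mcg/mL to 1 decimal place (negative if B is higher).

0.7 mcg/mL

Regimen A: f = (1/2)^(60/31) ≈ 0.2614; Cmin,ss = (555/87)·f/(1−f) ≈ 2.258 mcg/mL.
Regimen B: f = (1/2)^(68/31) ≈ 0.2186; Cmin,ss = (479/87)·f/(1−f) ≈ 1.540 mcg/mL.
Difference ≈ 2.258 − 1.540 ≈ 0.718 mcg/mL.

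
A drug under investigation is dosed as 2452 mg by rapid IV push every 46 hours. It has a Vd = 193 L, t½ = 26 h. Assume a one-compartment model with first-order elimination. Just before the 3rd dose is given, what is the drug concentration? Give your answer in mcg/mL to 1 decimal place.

4.8 mcg/mL

f = (1/2)^(τ/t½) = (1/2)^(46/26) ≈ 0.2934.
C₀ = D/Vd = 2452/193 ≈ 12.705 mcg/mL.
Before the 3rd dose, 2 doses have been given. Superposition: Cmin = C₀·(f + f²).
≈ 12.705 × (0.2934 + 0.0861) ≈ 12.705 × 0.3795 ≈ 4.822 mcg/mL.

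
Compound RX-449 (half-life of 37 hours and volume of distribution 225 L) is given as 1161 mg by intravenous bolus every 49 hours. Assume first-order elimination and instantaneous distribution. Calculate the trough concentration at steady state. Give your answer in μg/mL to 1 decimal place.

k = ln2/t½ = ln2/37 ≈ 0.018734 h⁻¹; fraction remaining f = e^(−kτ) = e^(−0.018734×49) ≈ 0.3993.
Accumulation ratio R = 1/(1 − f) ≈ 1/0.6007 ≈ 1.6647.
Single-dose peak C₀ = D/Vd = 1161/225 ≈ 5.160 μg/mL.
Steady-state peak Cmax,ss = C₀·R ≈ 5.160 × 1.6647 ≈ 8.590 μg/mL.
Steady-state trough Cmin,ss = Cmax,ss·f ≈ 8.590 × 0.3993 ≈ 3.430 μg/mL.

3.4 μg/mL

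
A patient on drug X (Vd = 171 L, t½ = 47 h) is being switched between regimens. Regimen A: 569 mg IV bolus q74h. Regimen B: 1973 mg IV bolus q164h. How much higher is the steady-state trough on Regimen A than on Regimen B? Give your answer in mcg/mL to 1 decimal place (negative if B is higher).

Regimen A: f = (1/2)^(74/47) ≈ 0.3358; Cmin,ss = (569/171)·f/(1−f) ≈ 1.682 mcg/mL.
Regimen B: f = (1/2)^(164/47) ≈ 0.0890; Cmin,ss = (1973/171)·f/(1−f) ≈ 1.127 mcg/mL.
Difference ≈ 1.682 − 1.127 ≈ 0.555 mcg/mL.

0.6 mcg/mL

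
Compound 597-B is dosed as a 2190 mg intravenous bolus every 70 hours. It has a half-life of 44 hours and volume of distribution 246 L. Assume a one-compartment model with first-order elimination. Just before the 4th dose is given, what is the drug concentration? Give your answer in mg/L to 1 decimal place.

f = (1/2)^(τ/t½) = (1/2)^(70/44) ≈ 0.3320.
C₀ = D/Vd = 2190/246 ≈ 8.902 mg/L.
Before the 4th dose, 3 doses have been given. Superposition: Cmin = C₀·(f + f² + … + f^3).
≈ 8.902 × (0.3320 + 0.1102 + 0.0366) ≈ 8.902 × 0.4788 ≈ 4.262 mg/L.

4.3 mg/L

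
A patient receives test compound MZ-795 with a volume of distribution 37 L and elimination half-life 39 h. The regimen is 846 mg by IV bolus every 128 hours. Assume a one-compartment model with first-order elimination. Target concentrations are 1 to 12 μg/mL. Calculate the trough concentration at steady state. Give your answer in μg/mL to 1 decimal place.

Over one 128-h interval, 128/39 ≈ 3.2821 half-lives elapse, leaving f ≈ 0.1028 of each dose.
At steady state, accumulation factor R = 1/(1 − e^(−kτ)) ≈ 1.1146.
Single-dose peak C₀ = D/Vd = 846/37 ≈ 22.865 μg/mL.
Cmax,ss = C₀/(1 − f) ≈ 22.865/0.8972 ≈ 25.485 μg/mL.
Steady-state trough Cmin,ss = Cmax,ss·f ≈ 25.485 × 0.1028 ≈ 2.620 μg/mL.
Trough 2.6 μg/mL vs MEC 1 μg/mL: adequate.

2.6 μg/mL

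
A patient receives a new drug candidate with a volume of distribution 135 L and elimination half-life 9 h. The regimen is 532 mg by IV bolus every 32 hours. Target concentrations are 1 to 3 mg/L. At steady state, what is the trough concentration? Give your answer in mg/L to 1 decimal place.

Over one 32-h interval, 32/9 ≈ 3.5556 half-lives elapse, leaving f ≈ 0.0850 of each dose.
Accumulation ratio R = 1/(1 − f) ≈ 1/0.9150 ≈ 1.0929.
Single-dose peak C₀ = D/Vd = 532/135 ≈ 3.941 mg/L.
Steady-state peak Cmax,ss = C₀·R ≈ 3.941 × 1.0929 ≈ 4.307 mg/L.
Steady-state trough Cmin,ss = Cmax,ss·f ≈ 4.307 × 0.0850 ≈ 0.366 mg/L.
Trough 0.4 mg/L vs MEC 1 mg/L: subtherapeutic.

0.4 mg/L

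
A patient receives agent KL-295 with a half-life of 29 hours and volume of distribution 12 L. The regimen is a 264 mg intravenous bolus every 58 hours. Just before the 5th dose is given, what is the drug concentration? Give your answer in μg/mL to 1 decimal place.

7.3 μg/mL

f = (1/2)^(τ/t½) = (1/2)^(58/29) ≈ 0.2500.
C₀ = D/Vd = 264/12 ≈ 22.000 μg/mL.
Before the 5th dose, 4 doses have been given. Superposition: Cmin = C₀·(f + f² + … + f^4).
≈ 22.000 × (0.2500 + 0.0625 + 0.0156 + 0.0039) ≈ 22.000 × 0.3320 ≈ 7.304 μg/mL.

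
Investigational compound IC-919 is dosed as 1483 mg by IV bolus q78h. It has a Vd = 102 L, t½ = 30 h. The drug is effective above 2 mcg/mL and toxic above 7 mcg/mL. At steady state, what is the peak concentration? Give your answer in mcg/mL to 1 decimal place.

17.4 mcg/mL

Over one 78-h interval, 78/30 ≈ 2.6 half-lives elapse, leaving f ≈ 0.1649 of each dose.
Accumulation ratio R = 1/(1 − f) ≈ 1/0.8351 ≈ 1.1975.
Single-dose peak C₀ = D/Vd = 1483/102 ≈ 14.539 mcg/mL.
Steady-state peak Cmax,ss = C₀·R ≈ 14.539 × 1.1975 ≈ 17.410 mcg/mL.
Peak 17.4 mcg/mL vs MTC 7 mcg/mL: exceeds toxic threshold.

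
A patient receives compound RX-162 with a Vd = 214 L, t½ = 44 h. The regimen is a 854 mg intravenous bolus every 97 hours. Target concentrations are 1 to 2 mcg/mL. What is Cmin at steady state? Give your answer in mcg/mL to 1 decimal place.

Over one 97-h interval, 97/44 ≈ 2.2045 half-lives elapse, leaving f ≈ 0.2170 of each dose.
Accumulation ratio R = 1/(1 − f) ≈ 1/0.7830 ≈ 1.2771.
Each bolus raises the concentration by D/Vd = 854/214 ≈ 3.991 mcg/mL.
Cmax,ss = C₀/(1 − f) ≈ 3.991/0.7830 ≈ 5.097 mcg/mL.
One interval later, Cmin,ss = Cmax,ss·e^(−kτ) ≈ 5.097 × 0.2170 ≈ 1.106 mcg/mL.
Trough 1.1 mcg/mL vs MEC 1 mcg/mL: adequate.

1.1 mcg/mL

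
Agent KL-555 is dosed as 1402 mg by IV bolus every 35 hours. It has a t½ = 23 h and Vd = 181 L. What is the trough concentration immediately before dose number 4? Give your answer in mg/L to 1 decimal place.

4.0 mg/L

f = (1/2)^(τ/t½) = (1/2)^(35/23) ≈ 0.3483.
C₀ = D/Vd = 1402/181 ≈ 7.746 mg/L.
Before the 4th dose, 3 doses have been given. Superposition: Cmin = C₀·(f + f² + … + f^3).
≈ 7.746 × (0.3483 + 0.1213 + 0.0423) ≈ 7.746 × 0.5119 ≈ 3.965 mg/L.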